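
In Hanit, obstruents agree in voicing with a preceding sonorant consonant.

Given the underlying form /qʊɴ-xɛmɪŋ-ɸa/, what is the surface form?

[qʊɴɣɛmɪŋβa]

/x/ is a voiceless velar fricative. The preceding trigger /ɴ/ is voiced, so /x/ must become voiced as well.
A voiced velar fricative is [ɣ], so the surface segment is [ɣ].
The same rule applies at the second boundary: /ɸ/ → [β] next to /ŋ/.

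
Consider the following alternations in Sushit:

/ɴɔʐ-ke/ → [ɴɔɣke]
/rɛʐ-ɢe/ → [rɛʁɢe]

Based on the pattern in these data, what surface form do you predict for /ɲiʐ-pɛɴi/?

[ɲiβpɛɴi]

The data show regressive place assimilation: /ʐ/ → [ɣ] before /k/; /ʐ/ → [ʁ] before /ɢ/. In each pair only place changes, matching the following consonant, while manner and voice stay constant.
/ʐ/ is a voiced retroflex fricative. The following trigger /p/ is bilabial, so /ʐ/ must become bilabial as well.
A voiced bilabial fricative is [β], so the surface segment is [β].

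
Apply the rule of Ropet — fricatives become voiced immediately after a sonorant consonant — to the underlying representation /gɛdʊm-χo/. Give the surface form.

/χ/ is a voiceless uvular fricative. The preceding trigger /m/ is voiced, so /χ/ must become voiced as well.
The voiced uvular fricative is [ʁ], so /χ/ → [ʁ].

[gɛdʊmʁo]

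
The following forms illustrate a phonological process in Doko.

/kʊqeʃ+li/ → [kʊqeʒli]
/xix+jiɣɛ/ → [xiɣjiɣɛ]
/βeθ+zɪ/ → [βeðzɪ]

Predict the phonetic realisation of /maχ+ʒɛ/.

[maʁʒɛ]

The data show regressive voicing assimilation: /ʃ/ → [ʒ] before /l/; /x/ → [ɣ] before /j/; /θ/ → [ð] before /z/. In each pair only voicing changes, matching the following consonant, while place and manner stay constant.
The rule targets /χ/ (voiceless uvular fricative), which sits before the trigger /ʒ/ (voiced).
A voiced uvular fricative is [ʁ], so the surface segment is [ʁ].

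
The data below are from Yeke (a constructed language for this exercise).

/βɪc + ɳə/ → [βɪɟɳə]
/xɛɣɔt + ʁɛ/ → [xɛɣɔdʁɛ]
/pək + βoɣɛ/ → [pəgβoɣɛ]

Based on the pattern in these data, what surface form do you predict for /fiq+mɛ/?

The data show regressive voicing assimilation: /c/ → [ɟ] before /ɳ/; /t/ → [d] before /ʁ/; /k/ → [g] before /β/. In each pair only voicing changes, matching the following consonant, while place and manner stay constant.
The rule targets /q/ (voiceless uvular stop), which sits before the trigger /m/ (voiced).
The voiced uvular stop is [ɢ], so /q/ → [ɢ].

[fiɢmɛ]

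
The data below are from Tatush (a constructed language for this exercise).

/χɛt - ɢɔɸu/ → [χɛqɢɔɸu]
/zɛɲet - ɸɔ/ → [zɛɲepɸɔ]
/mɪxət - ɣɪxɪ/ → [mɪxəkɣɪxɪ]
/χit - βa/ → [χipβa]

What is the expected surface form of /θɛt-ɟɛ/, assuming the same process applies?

[θɛcɟɛ]

The data show regressive place assimilation: /t/ → [q] before /ɢ/; /t/ → [p] before /ɸ/; /t/ → [k] before /ɣ/; /t/ → [p] before /β/. In each pair only place changes, matching the following consonant, while manner and voice stay constant.
/t/ is a voiceless alveolar stop. The following trigger /ɟ/ is palatal, so /t/ must become palatal as well.
Changing only its place to palatal gives [c] — the voiceless palatal stop.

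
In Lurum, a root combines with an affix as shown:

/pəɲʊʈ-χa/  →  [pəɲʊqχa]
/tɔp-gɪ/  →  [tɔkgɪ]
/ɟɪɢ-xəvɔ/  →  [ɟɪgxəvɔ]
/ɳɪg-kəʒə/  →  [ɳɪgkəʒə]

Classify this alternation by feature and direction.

regressive place assimilation

Underlying /ʈ/ is realised as [q] next to /χ/; /χ/ itself does not change.
The change retroflex → uvular matches the place of the following /χ/, identifying this as place assimilation.
Manner and voice are unchanged, so the assimilation is partial, not total.
The other alternating forms pattern the same way: /p/ → [k] before /g/ (bilabial → velar, matching velar); /ɢ/ → [g] before /x/ (uvular → velar, matching velar) — only place changes, and always toward the following segment.
No alternation appears in [ɳɪgkəʒə]: there the adjacent consonants already agree in place (/g/ and /k/ are both velar), so this form is consistent with the same rule.
Since the segment that changes precedes the conditioning segment, the assimilation is regressive.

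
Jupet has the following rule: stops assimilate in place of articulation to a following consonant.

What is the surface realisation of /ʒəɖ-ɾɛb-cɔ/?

[ʒədɾɛɟcɔ]

The rule targets /ɖ/ (voiced retroflex stop), which sits before the trigger /ɾ/ (alveolar).
A voiced alveolar stop is [d], so the surface segment is [d].
At the second juncture, /b/ likewise becomes [ɟ] adjacent to /c/.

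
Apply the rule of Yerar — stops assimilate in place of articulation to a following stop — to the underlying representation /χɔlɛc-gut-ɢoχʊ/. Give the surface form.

[χɔlɛkguqɢoχʊ]

/c/ is a voiceless palatal stop. The following trigger /g/ is velar, so /c/ must become velar as well.
The voiceless velar stop is [k], so /c/ → [k].
At the second juncture, /t/ likewise becomes [q] adjacent to /ɢ/.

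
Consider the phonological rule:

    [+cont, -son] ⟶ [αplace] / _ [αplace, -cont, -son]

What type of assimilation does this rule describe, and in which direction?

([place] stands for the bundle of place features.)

regressive place assimilation

The rule copies the place features (abbreviated [place]) from the environment onto the target, so the assimilating feature is place.
Since the environment is written after the underscore, the trigger follows the target; the direction is regressive.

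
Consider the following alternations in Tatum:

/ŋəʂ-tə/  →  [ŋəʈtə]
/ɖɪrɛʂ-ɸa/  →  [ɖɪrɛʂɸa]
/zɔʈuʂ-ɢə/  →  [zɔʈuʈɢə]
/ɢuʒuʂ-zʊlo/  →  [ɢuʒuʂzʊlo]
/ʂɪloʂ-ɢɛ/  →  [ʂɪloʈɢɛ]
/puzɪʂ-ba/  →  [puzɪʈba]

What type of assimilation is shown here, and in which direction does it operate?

regressive manner assimilation

Underlying /ʂ/ is realised as [ʈ] next to /t/; /t/ itself does not change.
/ʂ/ is a fricative while /t/ is a stop; the output [ʈ] is a stop, matching the trigger — so the feature that spreads is manner.
Place and voice are unchanged, so the assimilation is partial, not total.
The other alternating forms pattern the same way: /ʂ/ → [ʈ] before /ɢ/ (fricative → stop, matching a stop); /ʂ/ → [ʈ] before /b/ (fricative → stop, matching a stop) — only manner changes, and always toward the following segment.
Nothing changes in [ɖɪrɛʂɸa], [ɢuʒuʂzʊlo]: there the adjacent consonants already agree in manner (/ʂ/ and /ɸ/ are both fricatives; /ʂ/ and /z/ are both fricatives), so these forms are consistent with the same rule.
The trigger is the following segment, so the direction is regressive (anticipatory).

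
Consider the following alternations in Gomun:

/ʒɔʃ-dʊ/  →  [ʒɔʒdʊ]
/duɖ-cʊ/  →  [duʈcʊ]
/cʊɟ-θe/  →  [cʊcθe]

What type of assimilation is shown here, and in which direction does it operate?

The segment that alternates is /ʃ/, which surfaces as [ʒ] when adjacent to /d/.
/ʃ/ is voiceless while /d/ is voiced; the output [ʒ] is voiced, matching the trigger — so the feature that spreads is voicing.
Place and manner are unchanged, so the assimilation is partial, not total.
Checking the remaining alternations: /ɖ/ → [ʈ] before /c/ (voiced → voiceless, matching voiceless); /ɟ/ → [c] before /θ/ (voiced → voiceless, matching voiceless) — only voicing changes, and always toward the following segment.
The trigger is the following segment, so the direction is regressive (anticipatory).

regressive voicing assimilation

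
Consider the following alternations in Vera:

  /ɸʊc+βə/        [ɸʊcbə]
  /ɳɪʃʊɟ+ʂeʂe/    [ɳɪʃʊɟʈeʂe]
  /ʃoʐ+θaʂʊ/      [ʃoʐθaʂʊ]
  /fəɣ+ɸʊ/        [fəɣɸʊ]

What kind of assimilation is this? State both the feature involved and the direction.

Comparing underlying and surface forms, /β/ → [b] is the alternation; the neighbouring /c/ is constant.
The change fricative → stop matches the manner of the preceding /c/, identifying this as manner assimilation.
Place and voice are unchanged, so the assimilation is partial, not total.
Checking the remaining alternation: /ʂ/ → [ʈ] after /ɟ/ (fricative → stop, matching a stop) — only manner changes, and always toward the preceding segment.
Nothing changes in [ʃoʐθaʂʊ], [fəɣɸʊ]: there the adjacent consonants already agree in manner (/θ/ and /ʐ/ are both fricatives; /ɸ/ and /ɣ/ are both fricatives), so these forms are consistent with the same rule.
The trigger is the preceding segment, so the direction is progressive (perseverative).

progressive manner assimilation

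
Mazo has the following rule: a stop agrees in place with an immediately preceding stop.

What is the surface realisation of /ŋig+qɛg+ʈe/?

[ŋigkɛgke]

/q/ is a voiceless uvular stop. The preceding trigger /g/ is velar, so /q/ must become velar as well.
The voiceless velar stop is [k], so /q/ → [k].
At the second juncture, /ʈ/ likewise becomes [k] adjacent to /g/.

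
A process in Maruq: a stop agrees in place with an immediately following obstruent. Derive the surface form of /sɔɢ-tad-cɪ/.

The rule targets /ɢ/ (voiced uvular stop), which sits before the trigger /t/ (alveolar).
The voiced alveolar stop is [d], so /ɢ/ → [d].
At the second juncture, /d/ likewise becomes [ɟ] adjacent to /c/.

[sɔdtaɟcɪ]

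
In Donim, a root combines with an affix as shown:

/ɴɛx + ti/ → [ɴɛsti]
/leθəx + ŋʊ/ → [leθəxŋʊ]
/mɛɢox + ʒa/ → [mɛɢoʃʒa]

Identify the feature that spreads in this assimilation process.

place

Comparing underlying and surface forms, /x/ → [s] is the alternation; the neighbouring /t/ is constant.
The change velar → alveolar matches the place of the following /t/, identifying this as place assimilation.
Checking the remaining alternation: /x/ → [ʃ] before /ʒ/ (velar → postalveolar, matching postalveolar) — only place changes, and always toward the following segment.
No alternation appears in [leθəxŋʊ]: there the adjacent consonants already agree in place (/x/ and /ŋ/ are both velar), so this form is consistent with the same rule.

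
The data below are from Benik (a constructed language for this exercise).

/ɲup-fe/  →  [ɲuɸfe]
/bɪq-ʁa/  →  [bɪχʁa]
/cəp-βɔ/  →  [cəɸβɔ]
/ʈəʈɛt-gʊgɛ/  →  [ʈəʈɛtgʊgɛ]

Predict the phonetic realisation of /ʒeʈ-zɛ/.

The data show regressive manner assimilation: /p/ → [ɸ] before /f/; /q/ → [χ] before /ʁ/; /p/ → [ɸ] before /β/. In each pair only manner changes, matching the following consonant, while place and voice stay constant.
Nothing changes in [ʈəʈɛtgʊgɛ]: there the adjacent consonants already agree in manner (/t/ and /g/ are both stops), so this form is consistent with the same rule.
The rule targets /ʈ/ (voiceless retroflex stop), which sits before the trigger /z/ (fricative).
The voiceless retroflex fricative is [ʂ], so /ʈ/ → [ʂ].

[ʒeʂzɛ]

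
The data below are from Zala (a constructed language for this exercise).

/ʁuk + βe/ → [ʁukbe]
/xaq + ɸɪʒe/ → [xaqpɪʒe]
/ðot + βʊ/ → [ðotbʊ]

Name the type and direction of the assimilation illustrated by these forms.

progressive manner assimilation

Comparing underlying and surface forms, /β/ → [b] is the alternation; the neighbouring /k/ is constant.
/β/ is a fricative while /k/ is a stop; the output [b] is a stop, matching the trigger — so the feature that spreads is manner.
Place and voice are unchanged, so the assimilation is partial, not total.
Checking the remaining alternations: /ɸ/ → [p] after /q/ (fricative → stop, matching a stop); /β/ → [b] after /t/ (fricative → stop, matching a stop) — only manner changes, and always toward the preceding segment.
Since the segment that changes follows the conditioning segment, the assimilation is progressive.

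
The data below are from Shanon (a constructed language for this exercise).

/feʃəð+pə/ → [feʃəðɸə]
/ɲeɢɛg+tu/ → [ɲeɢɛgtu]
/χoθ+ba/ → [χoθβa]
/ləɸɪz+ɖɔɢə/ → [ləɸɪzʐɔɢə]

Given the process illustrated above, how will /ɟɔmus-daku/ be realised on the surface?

[ɟɔmuszaku]

The data show progressive manner assimilation: /p/ → [ɸ] after /ð/; /b/ → [β] after /θ/; /ɖ/ → [ʐ] after /z/. In each pair only manner changes, matching the preceding consonant, while place and voice stay constant.
No alternation appears in [ɲeɢɛgtu]: there the adjacent consonants already agree in manner (/t/ and /g/ are both stops), so this form is consistent with the same rule.
/d/ is a voiced alveolar stop. The preceding trigger /s/ is a fricative, so /d/ must become a fricative as well.
A voiced alveolar fricative is [z], so the surface segment is [z].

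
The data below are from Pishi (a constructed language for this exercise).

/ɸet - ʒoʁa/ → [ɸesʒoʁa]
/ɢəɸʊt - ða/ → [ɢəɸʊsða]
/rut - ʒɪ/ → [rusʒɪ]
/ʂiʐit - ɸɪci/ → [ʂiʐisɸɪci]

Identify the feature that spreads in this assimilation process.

manner

Comparing underlying and surface forms, /t/ → [s] is the alternation; the neighbouring /ʒ/ is constant.
/t/ is a stop while /ʒ/ is a fricative; the output [s] is a fricative, matching the trigger — so the feature that spreads is manner.
The other alternating forms pattern the same way: /t/ → [s] before /ð/ (stop → fricative, matching a fricative); /t/ → [s] before /ɸ/ (stop → fricative, matching a fricative) — only manner changes, and always toward the following segment.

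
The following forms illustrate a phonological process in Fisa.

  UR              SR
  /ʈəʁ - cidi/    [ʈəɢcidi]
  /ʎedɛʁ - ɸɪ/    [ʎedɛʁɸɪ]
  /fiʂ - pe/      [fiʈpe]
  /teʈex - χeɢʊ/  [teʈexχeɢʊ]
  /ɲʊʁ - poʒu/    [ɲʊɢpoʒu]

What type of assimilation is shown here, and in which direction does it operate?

regressive manner assimilation

The segment that alternates is /ʁ/, which surfaces as [ɢ] when adjacent to /c/.
The change fricative → stop matches the manner of the following /c/, identifying this as manner assimilation.
Place and voice are unchanged, so the assimilation is partial, not total.
The same holds elsewhere in the data: /ʂ/ → [ʈ] before /p/ (fricative → stop, matching a stop); /ʁ/ → [ɢ] before /p/ (fricative → stop, matching a stop) — only manner changes, and always toward the following segment.
No alternation appears in [ʎedɛʁɸɪ], [teʈexχeɢʊ]: there the adjacent consonants already agree in manner (/ʁ/ and /ɸ/ are both fricatives; /x/ and /χ/ are both fricatives), so these forms are consistent with the same rule.
The trigger is the following segment, so the direction is regressive (anticipatory).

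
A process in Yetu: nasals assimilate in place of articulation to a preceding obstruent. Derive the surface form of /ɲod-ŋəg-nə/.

[ɲodnəgŋə]

/ŋ/ is a voiced velar nasal. The preceding trigger /d/ is alveolar, so /ŋ/ must become alveolar as well.
The voiced alveolar nasal is [n], so /ŋ/ → [n].
The same rule applies at the second boundary: /n/ → [ŋ] next to /g/.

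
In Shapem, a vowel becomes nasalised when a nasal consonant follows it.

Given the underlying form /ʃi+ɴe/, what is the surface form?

The vowel /i/ is adjacent to the following nasal /ɴ/, so it acquires [+nasal] and surfaces as [ĩ].

[ʃĩɴe]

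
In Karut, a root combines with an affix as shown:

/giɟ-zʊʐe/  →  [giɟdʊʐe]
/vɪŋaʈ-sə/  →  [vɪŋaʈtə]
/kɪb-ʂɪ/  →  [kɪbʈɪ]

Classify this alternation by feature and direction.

Underlying /z/ is realised as [d] next to /ɟ/; /ɟ/ itself does not change.
The change fricative → stop matches the manner of the preceding /ɟ/, identifying this as manner assimilation.
Place and voice are unchanged, so the assimilation is partial, not total.
The same holds elsewhere in the data: /s/ → [t] after /ʈ/ (fricative → stop, matching a stop); /ʂ/ → [ʈ] after /b/ (fricative → stop, matching a stop) — only manner changes, and always toward the preceding segment.
The trigger is the preceding segment, so the direction is progressive (perseverative).

progressive manner assimilation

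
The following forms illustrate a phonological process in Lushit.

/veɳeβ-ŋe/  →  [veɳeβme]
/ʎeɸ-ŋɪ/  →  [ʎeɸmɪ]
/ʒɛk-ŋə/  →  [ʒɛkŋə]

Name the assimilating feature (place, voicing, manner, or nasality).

place

The segment that alternates is /ŋ/, which surfaces as [m] when adjacent to /β/.
/ŋ/ is velar while /β/ is bilabial; the output [m] is bilabial, matching the trigger — so the feature that spreads is place.
Checking the remaining alternation: /ŋ/ → [m] after /ɸ/ (velar → bilabial, matching bilabial) — only place changes, and always toward the preceding segment.
Nothing changes in [ʒɛkŋə]: there the adjacent consonants already agree in place (/ŋ/ and /k/ are both velar), so this form is consistent with the same rule.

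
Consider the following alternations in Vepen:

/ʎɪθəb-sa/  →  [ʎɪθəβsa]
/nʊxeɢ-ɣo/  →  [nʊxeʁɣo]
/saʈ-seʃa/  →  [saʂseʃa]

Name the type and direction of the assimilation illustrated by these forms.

Comparing underlying and surface forms, /b/ → [β] is the alternation; the neighbouring /s/ is constant.
/b/ is a stop while /s/ is a fricative; the output [β] is a fricative, matching the trigger — so the feature that spreads is manner.
Place and voice are unchanged, so the assimilation is partial, not total.
The other alternating forms pattern the same way: /ɢ/ → [ʁ] before /ɣ/ (stop → fricative, matching a fricative); /ʈ/ → [ʂ] before /s/ (stop → fricative, matching a fricative) — only manner changes, and always toward the following segment.
The trigger is the following segment, so the direction is regressive (anticipatory).

regressive manner assimilation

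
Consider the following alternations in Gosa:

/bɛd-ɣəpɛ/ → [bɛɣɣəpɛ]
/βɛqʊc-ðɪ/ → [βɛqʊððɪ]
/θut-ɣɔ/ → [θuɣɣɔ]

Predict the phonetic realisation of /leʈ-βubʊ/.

The data show regressive total assimilation (/d/ → [ɣ] before /ɣ/; /c/ → [ð] before /ð/; /t/ → [ɣ] before /ɣ/): in every case the target segment becomes identical to its following neighbour, copying more than a single feature.
/ʈ/ is the segment targeted by the rule; it sits immediately before /β/, so it assimilates completely and surfaces as [β].

[leββubʊ]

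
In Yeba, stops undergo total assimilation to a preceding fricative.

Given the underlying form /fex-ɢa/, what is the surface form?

[fexxa]

/ɢ/ is the segment targeted by the rule; it sits immediately after /x/, so it assimilates completely and surfaces as [x].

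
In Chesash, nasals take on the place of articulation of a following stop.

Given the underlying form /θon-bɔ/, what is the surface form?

[θombɔ]

The rule targets /n/ (voiced alveolar nasal), which sits before the trigger /b/ (bilabial).
Changing only its place to bilabial gives [m] — the voiced bilabial nasal.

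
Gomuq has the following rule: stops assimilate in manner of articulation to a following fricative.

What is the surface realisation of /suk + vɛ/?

The rule targets /k/ (voiceless velar stop), which sits before the trigger /v/ (fricative).
A voiceless velar fricative is [x], so the surface segment is [x].

[suxvɛ]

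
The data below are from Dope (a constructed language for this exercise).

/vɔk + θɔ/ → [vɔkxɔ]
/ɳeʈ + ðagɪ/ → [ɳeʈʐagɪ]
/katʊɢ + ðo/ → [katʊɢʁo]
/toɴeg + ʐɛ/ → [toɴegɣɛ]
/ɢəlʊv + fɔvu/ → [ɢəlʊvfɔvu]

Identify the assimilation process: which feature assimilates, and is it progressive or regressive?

The segment that alternates is /θ/, which surfaces as [x] when adjacent to /k/.
The change dental → velar matches the place of the preceding /k/, identifying this as place assimilation.
Manner and voice are unchanged, so the assimilation is partial, not total.
The same holds elsewhere in the data: /ð/ → [ʐ] after /ʈ/ (dental → retroflex, matching retroflex); /ð/ → [ʁ] after /ɢ/ (dental → uvular, matching uvular); /ʐ/ → [ɣ] after /g/ (retroflex → velar, matching velar) — only place changes, and always toward the preceding segment.
No alternation appears in [ɢəlʊvfɔvu]: there the adjacent consonants already agree in place (/f/ and /v/ are both labiodental), so this form is consistent with the same rule.
The trigger is the preceding segment, so the direction is progressive (perseverative).

progressive place assimilation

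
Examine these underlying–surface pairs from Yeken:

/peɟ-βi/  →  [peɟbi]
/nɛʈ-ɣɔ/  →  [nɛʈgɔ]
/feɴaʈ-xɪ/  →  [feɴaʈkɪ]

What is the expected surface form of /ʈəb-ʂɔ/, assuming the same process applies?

[ʈəbʈɔ]

The data show progressive manner assimilation: /β/ → [b] after /ɟ/; /ɣ/ → [g] after /ʈ/; /x/ → [k] after /ʈ/. In each pair only manner changes, matching the preceding consonant, while place and voice stay constant.
The rule targets /ʂ/ (voiceless retroflex fricative), which sits after the trigger /b/ (stop).
A voiceless retroflex stop is [ʈ], so the surface segment is [ʈ].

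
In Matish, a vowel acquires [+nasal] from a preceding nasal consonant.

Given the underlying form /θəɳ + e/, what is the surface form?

[θəɳẽ]

The vowel /e/ is adjacent to the preceding nasal /ɳ/, so it acquires [+nasal] and surfaces as [ẽ].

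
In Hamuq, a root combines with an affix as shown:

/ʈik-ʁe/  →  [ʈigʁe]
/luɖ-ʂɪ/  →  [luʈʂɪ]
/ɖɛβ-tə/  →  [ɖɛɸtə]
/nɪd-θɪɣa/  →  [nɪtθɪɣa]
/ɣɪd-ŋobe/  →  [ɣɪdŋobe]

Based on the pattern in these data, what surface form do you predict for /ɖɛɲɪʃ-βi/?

The data show regressive voicing assimilation: /k/ → [g] before /ʁ/; /ɖ/ → [ʈ] before /ʂ/; /β/ → [ɸ] before /t/; /d/ → [t] before /θ/. In each pair only voicing changes, matching the following consonant, while place and manner stay constant.
Nothing changes in [ɣɪdŋobe]: there the adjacent consonants already agree in voicing (/d/ and /ŋ/ are both voiced), so this form is consistent with the same rule.
The rule targets /ʃ/ (voiceless postalveolar fricative), which sits before the trigger /β/ (voiced).
The voiced postalveolar fricative is [ʒ], so /ʃ/ → [ʒ].

[ɖɛɲɪʒβi]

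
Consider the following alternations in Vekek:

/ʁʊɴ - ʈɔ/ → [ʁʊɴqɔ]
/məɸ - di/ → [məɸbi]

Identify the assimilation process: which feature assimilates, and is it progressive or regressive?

The segment that alternates is /ʈ/, which surfaces as [q] when adjacent to /ɴ/.
The change retroflex → uvular matches the place of the preceding /ɴ/, identifying this as place assimilation.
Manner and voice are unchanged, so the assimilation is partial, not total.
The same holds elsewhere in the data: /d/ → [b] after /ɸ/ (alveolar → bilabial, matching bilabial) — only place changes, and always toward the preceding segment.
The trigger is the preceding segment, so the direction is progressive (perseverative).

progressive place assimilation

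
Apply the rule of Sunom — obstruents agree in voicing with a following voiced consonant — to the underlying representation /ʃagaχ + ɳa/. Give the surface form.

The rule targets /χ/ (voiceless uvular fricative), which sits before the trigger /ɳ/ (voiced).
A voiced uvular fricative is [ʁ], so the surface segment is [ʁ].

[ʃagaʁɳa]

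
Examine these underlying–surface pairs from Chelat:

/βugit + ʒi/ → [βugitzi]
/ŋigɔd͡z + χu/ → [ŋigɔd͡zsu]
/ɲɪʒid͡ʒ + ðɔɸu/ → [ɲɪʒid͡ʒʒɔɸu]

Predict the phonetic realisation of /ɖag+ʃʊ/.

[ɖagxʊ]

The data show progressive place assimilation: /ʒ/ → [z] after /t/; /χ/ → [s] after /d͡z/; /ð/ → [ʒ] after /d͡ʒ/. In each pair only place changes, matching the preceding consonant, while manner and voice stay constant.
The rule targets /ʃ/ (voiceless postalveolar fricative), which sits after the trigger /g/ (velar).
A voiceless velar fricative is [x], so the surface segment is [x].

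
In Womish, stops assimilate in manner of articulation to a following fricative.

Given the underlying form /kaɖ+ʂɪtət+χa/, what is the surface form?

[kaʐʂɪtəsχa]

The rule targets /ɖ/ (voiced retroflex stop), which sits before the trigger /ʂ/ (fricative).
A voiced retroflex fricative is [ʐ], so the surface segment is [ʐ].
The same rule applies at the second boundary: /t/ → [s] next to /χ/.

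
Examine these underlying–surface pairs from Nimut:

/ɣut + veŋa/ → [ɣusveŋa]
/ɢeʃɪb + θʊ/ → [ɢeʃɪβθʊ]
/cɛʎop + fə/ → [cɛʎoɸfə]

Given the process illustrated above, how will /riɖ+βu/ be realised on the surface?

[riʐβu]

The data show regressive manner assimilation: /t/ → [s] before /v/; /b/ → [β] before /θ/; /p/ → [ɸ] before /f/. In each pair only manner changes, matching the following consonant, while place and voice stay constant.
/ɖ/ is a voiced retroflex stop. The following trigger /β/ is a fricative, so /ɖ/ must become a fricative as well.
The voiced retroflex fricative is [ʐ], so /ɖ/ → [ʐ].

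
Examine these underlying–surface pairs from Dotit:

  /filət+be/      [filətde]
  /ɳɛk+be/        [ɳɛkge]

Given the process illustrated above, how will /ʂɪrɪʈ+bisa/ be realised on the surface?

[ʂɪrɪʈɖisa]

The data show progressive place assimilation: /b/ → [d] after /t/; /b/ → [g] after /k/. In each pair only place changes, matching the preceding consonant, while manner and voice stay constant.
/b/ is a voiced bilabial stop. The preceding trigger /ʈ/ is retroflex, so /b/ must become retroflex as well.
A voiced retroflex stop is [ɖ], so the surface segment is [ɖ].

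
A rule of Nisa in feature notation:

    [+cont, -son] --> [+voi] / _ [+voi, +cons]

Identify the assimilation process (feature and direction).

regressive voicing assimilation

The target ([+cont, -son], fricatives) acquires [+voi] next to a voiced consonant ([+voi, +cons]) — it takes on the voicing of its neighbour, so the feature that spreads is voicing.
Since the environment is written after the underscore, the trigger follows the target; the direction is regressive.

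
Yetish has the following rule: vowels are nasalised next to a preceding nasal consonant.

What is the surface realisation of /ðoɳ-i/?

[ðoɳĩ]

The vowel /i/ is adjacent to the preceding nasal /ɳ/, so it acquires [+nasal] and surfaces as [ĩ].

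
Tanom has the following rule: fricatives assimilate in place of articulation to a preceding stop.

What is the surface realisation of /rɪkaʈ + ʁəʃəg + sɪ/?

[rɪkaʈʐəʃəgxɪ]

/ʁ/ is a voiced uvular fricative. The preceding trigger /ʈ/ is retroflex, so /ʁ/ must become retroflex as well.
A voiced retroflex fricative is [ʐ], so the surface segment is [ʐ].
The same rule applies at the second boundary: /s/ → [x] next to /g/.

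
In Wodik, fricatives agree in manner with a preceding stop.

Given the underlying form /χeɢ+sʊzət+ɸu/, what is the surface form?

[χeɢtʊzətpu]

/s/ is a voiceless alveolar fricative. The preceding trigger /ɢ/ is a stop, so /s/ must become a stop as well.
Changing only its manner to stop gives [t] — the voiceless alveolar stop.
The same rule applies at the second boundary: /ɸ/ → [p] next to /t/.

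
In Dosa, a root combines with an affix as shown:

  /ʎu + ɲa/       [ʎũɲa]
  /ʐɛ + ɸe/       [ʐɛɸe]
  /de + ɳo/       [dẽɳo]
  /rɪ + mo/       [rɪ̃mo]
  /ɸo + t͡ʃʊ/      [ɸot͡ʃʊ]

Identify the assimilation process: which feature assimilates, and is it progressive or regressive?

The vowel /u/ surfaces as nasalised [ũ] next to the following nasal /ɲ/ — it has acquired the [+nasal] feature of its neighbour.
Likewise in the remaining data: /e/ → [ẽ] before /ɳ/; /ɪ/ → [ɪ̃] before /m/ — each time a vowel is nasalised next to a following nasal.
No change occurs in [ʐɛɸe], [ɸot͡ʃʊ] because the vowel at the boundary is adjacent to an oral consonant, not a nasal (/ɛ/ next to /ɸ/; /o/ next to /t͡ʃ/).
Because the conditioning nasal is to the right of the vowel that changes, the process is regressive (anticipatory).

regressive nasality assimilation (vowel nasalisation)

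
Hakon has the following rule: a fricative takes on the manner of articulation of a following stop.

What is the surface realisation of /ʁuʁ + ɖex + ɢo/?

/ʁ/ is a voiced uvular fricative. The following trigger /ɖ/ is a stop, so /ʁ/ must become a stop as well.
Changing only its manner to stop gives [ɢ] — the voiced uvular stop.
The same rule applies at the second boundary: /x/ → [k] next to /ɢ/.

[ʁuɢɖekɢo]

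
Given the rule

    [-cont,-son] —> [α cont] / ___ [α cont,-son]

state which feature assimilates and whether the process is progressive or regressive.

The shared variable α links the value of [cont] on the target to that of the neighbouring obstruent. [cont] distinguishes stops from fricatives — a manner-of-articulation feature — so this is manner assimilation.
The conditioning segment sits to the right of the focus bar, meaning the trigger follows the segment that changes — regressive assimilation.

regressive manner assimilation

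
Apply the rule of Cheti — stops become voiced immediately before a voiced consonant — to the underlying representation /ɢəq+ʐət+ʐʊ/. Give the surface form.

[ɢəɢʐədʐʊ]

The rule targets /q/ (voiceless uvular stop), which sits before the trigger /ʐ/ (voiced).
A voiced uvular stop is [ɢ], so the surface segment is [ɢ].
The same rule applies at the second boundary: /t/ → [d] next to /ʐ/.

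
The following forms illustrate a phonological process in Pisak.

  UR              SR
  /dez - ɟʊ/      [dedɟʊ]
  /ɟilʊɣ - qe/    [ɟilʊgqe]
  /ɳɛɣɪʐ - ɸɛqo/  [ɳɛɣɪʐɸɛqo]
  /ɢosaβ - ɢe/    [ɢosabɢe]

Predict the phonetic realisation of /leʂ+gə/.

The data show regressive manner assimilation: /z/ → [d] before /ɟ/; /ɣ/ → [g] before /q/; /β/ → [b] before /ɢ/. In each pair only manner changes, matching the following consonant, while place and voice stay constant.
Nothing changes in [ɳɛɣɪʐɸɛqo]: there the adjacent consonants already agree in manner (/ʐ/ and /ɸ/ are both fricatives), so this form is consistent with the same rule.
/ʂ/ is a voiceless retroflex fricative. The following trigger /g/ is a stop, so /ʂ/ must become a stop as well.
Changing only its manner to stop gives [ʈ] — the voiceless retroflex stop.

[leʈgə]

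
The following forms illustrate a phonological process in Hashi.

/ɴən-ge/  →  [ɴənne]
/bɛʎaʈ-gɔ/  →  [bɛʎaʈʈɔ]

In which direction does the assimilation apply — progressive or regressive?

Comparing underlying and surface forms, /g/ → [n] is the alternation; the neighbouring /n/ is constant.
The output [n] is identical to the trigger /n/ — every feature (place, manner, voicing) has been copied — so this is total assimilation.
The other form behaves the same way: /g/ → [ʈ] after /ʈ/ — in each case the output is a copy of the preceding consonant.
Since the segment that changes follows the conditioning segment, the assimilation is progressive.

progressive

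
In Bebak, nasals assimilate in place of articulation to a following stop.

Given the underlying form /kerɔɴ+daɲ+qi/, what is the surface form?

[kerɔndaɴqi]

The rule targets /ɴ/ (voiced uvular nasal), which sits before the trigger /d/ (alveolar).
Changing only its place to alveolar gives [n] — the voiced alveolar nasal.
At the second juncture, /ɲ/ likewise becomes [ɴ] adjacent to /q/.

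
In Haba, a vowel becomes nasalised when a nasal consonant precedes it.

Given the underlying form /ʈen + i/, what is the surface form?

[ʈenĩ]

The vowel /i/ is adjacent to the preceding nasal /n/, so it acquires [+nasal] and surfaces as [ĩ].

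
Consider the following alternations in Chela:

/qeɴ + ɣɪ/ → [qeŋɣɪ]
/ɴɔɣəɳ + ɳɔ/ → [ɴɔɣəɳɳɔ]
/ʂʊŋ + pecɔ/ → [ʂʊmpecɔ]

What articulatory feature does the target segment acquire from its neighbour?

place

The segment that alternates is /ɴ/, which surfaces as [ŋ] when adjacent to /ɣ/.
The change uvular → velar matches the place of the following /ɣ/, identifying this as place assimilation.
The other alternating form patterns the same way: /ŋ/ → [m] before /p/ (velar → bilabial, matching bilabial) — only place changes, and always toward the following segment.
Nothing changes in [ɴɔɣəɳɳɔ]: there the adjacent consonants already agree in place (/ɳ/ and /ɳ/ are both retroflex), so this form is consistent with the same rule.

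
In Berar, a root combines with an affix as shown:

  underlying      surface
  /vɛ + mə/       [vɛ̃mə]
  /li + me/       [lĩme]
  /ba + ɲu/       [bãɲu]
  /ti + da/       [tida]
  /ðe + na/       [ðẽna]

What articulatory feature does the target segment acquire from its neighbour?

The vowel /ɛ/ surfaces as nasalised [ɛ̃] next to the following nasal /m/ — it has acquired the [+nasal] feature of its neighbour.
The other forms show the same pattern: /i/ → [ĩ] before /m/; /a/ → [ã] before /ɲ/; /e/ → [ẽ] before /n/ — each time a vowel is nasalised next to a following nasal.
No change occurs in [tida] because the vowel at the boundary is adjacent to an oral consonant, not a nasal (/i/ next to /d/).

nasality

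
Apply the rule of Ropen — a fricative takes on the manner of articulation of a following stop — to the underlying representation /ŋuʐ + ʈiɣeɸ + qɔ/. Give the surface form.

[ŋuɖʈiɣepqɔ]

/ʐ/ is a voiced retroflex fricative. The following trigger /ʈ/ is a stop, so /ʐ/ must become a stop as well.
A voiced retroflex stop is [ɖ], so the surface segment is [ɖ].
The same rule applies at the second boundary: /ɸ/ → [p] next to /q/.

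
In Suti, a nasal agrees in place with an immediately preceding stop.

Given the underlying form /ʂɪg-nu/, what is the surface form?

[ʂɪgŋu]

/n/ is a voiced alveolar nasal. The preceding trigger /g/ is velar, so /n/ must become velar as well.
Changing only its place to velar gives [ŋ] — the voiced velar nasal.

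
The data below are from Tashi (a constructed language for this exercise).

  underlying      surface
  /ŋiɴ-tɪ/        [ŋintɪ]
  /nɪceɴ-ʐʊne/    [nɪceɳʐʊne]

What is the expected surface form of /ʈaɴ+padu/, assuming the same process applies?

The data show regressive place assimilation: /ɴ/ → [n] before /t/; /ɴ/ → [ɳ] before /ʐ/. In each pair only place changes, matching the following consonant, while manner and voice stay constant.
/ɴ/ is a voiced uvular nasal. The following trigger /p/ is bilabial, so /ɴ/ must become bilabial as well.
A voiced bilabial nasal is [m], so the surface segment is [m].

[ʈampadu]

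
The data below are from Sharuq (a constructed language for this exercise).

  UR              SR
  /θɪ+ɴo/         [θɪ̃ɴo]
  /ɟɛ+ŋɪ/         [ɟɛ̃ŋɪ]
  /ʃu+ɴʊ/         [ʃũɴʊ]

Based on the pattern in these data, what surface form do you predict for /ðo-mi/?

The data show regressive nasality assimilation (vowel nasalisation): /ɪ/ → [ɪ̃] before /ɴ/; /ɛ/ → [ɛ̃] before /ŋ/; /u/ → [ũ] before /ɴ/ — a vowel is nasalised by an immediately following nasal consonant.
/o/ sits next to the nasal /m/ and is therefore nasalised to [õ].

[ðõmi]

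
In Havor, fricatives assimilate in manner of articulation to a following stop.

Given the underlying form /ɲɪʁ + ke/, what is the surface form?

[ɲɪɢke]

The rule targets /ʁ/ (voiced uvular fricative), which sits before the trigger /k/ (stop).
A voiced uvular stop is [ɢ], so the surface segment is [ɢ].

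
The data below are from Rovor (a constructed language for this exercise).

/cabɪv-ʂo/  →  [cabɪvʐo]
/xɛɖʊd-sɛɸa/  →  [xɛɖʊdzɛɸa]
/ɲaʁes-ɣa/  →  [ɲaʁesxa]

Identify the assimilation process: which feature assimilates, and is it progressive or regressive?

progressive voicing assimilation

Underlying /ʂ/ is realised as [ʐ] next to /v/; /v/ itself does not change.
The change voiceless → voiced matches the voicing of the preceding /v/, identifying this as voicing assimilation.
Place and manner are unchanged, so the assimilation is partial, not total.
The same holds elsewhere in the data: /s/ → [z] after /d/ (voiceless → voiced, matching voiced); /ɣ/ → [x] after /s/ (voiced → voiceless, matching voiceless) — only voicing changes, and always toward the preceding segment.
Since the segment that changes follows the conditioning segment, the assimilation is progressive.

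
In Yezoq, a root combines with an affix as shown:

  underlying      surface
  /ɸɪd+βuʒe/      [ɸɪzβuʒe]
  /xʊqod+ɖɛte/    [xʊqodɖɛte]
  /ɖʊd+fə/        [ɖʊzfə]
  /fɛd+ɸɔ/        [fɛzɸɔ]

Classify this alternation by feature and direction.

regressive manner assimilation

The segment that alternates is /d/, which surfaces as [z] when adjacent to /β/.
The change stop → fricative matches the manner of the following /β/, identifying this as manner assimilation.
Place and voice are unchanged, so the assimilation is partial, not total.
The other alternating forms pattern the same way: /d/ → [z] before /f/ (stop → fricative, matching a fricative); /d/ → [z] before /ɸ/ (stop → fricative, matching a fricative) — only manner changes, and always toward the following segment.
Nothing changes in [xʊqodɖɛte]: there the adjacent consonants already agree in manner (/d/ and /ɖ/ are both stops), so this form is consistent with the same rule.
Since the segment that changes precedes the conditioning segment, the assimilation is regressive.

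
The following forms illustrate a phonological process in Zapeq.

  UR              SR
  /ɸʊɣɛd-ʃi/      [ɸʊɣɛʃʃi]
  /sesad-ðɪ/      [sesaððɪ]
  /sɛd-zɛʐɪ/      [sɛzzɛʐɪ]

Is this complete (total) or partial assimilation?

total assimilation

The segment that alternates is /d/, which surfaces as [ʃ] when adjacent to /ʃ/.
The output [ʃ] is identical to the trigger /ʃ/ — every feature (place, manner, voicing) has been copied — so this is total assimilation.
The remaining alternations confirm this: /d/ → [ð] before /ð/; /d/ → [z] before /z/ — in each case the output is a copy of the following consonant.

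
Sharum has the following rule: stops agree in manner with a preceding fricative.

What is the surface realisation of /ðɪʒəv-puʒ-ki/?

The rule targets /p/ (voiceless bilabial stop), which sits after the trigger /v/ (fricative).
A voiceless bilabial fricative is [ɸ], so the surface segment is [ɸ].
The same rule applies at the second boundary: /k/ → [x] next to /ʒ/.

[ðɪʒəvɸuʒxi]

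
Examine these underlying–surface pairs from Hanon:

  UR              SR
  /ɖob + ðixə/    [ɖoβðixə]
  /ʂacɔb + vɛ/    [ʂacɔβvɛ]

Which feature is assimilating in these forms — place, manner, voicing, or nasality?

manner

Comparing underlying and surface forms, /b/ → [β] is the alternation; the neighbouring /ð/ is constant.
The change stop → fricative matches the manner of the following /ð/, identifying this as manner assimilation.
Checking the remaining alternation: /b/ → [β] before /v/ (stop → fricative, matching a fricative) — only manner changes, and always toward the following segment.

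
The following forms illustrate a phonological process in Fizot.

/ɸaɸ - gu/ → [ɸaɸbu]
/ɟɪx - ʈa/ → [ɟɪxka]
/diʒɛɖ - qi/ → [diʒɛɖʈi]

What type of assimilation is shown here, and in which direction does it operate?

progressive place assimilation

The segment that alternates is /g/, which surfaces as [b] when adjacent to /ɸ/.
The change velar → bilabial matches the place of the preceding /ɸ/, identifying this as place assimilation.
Manner and voice are unchanged, so the assimilation is partial, not total.
The other alternating forms pattern the same way: /ʈ/ → [k] after /x/ (retroflex → velar, matching velar); /q/ → [ʈ] after /ɖ/ (uvular → retroflex, matching retroflex) — only place changes, and always toward the preceding segment.
The trigger is the preceding segment, so the direction is progressive (perseverative).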